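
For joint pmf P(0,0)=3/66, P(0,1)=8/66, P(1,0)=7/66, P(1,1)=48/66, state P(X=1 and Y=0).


Read from table: P(X=1, Y=0) = 7/66

7/66


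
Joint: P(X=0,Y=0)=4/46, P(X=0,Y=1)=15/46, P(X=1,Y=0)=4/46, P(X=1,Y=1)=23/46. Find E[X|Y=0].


P(Y=0) = 8/46
E[X|Y=0] = (0*4 + 1*4)/8 = 4/8 = 1/2

1/2


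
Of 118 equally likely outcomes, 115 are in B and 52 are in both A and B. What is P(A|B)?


P(A|B) = P(A∩B)/P(B) = (52/118)/(115/118) = 52/115

52/115


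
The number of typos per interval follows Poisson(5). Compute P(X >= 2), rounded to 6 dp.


P(X>=2) = 1 - P(X<=1) = 1 - (e^(-5)*5^0/0! + e^(-5)*5^1/1!)
≈ 1 - (0.0067379470 + 0.0336897350)
= 1 - 0.0404276820 = 0.9595723180
≈ 0.959572

0.959572


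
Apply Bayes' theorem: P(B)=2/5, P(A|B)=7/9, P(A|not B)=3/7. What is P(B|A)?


P(A) = P(A|B)P(B) + P(A|B')P(B') = 7/9*2/5 + 3/7*3/5 = 179/315
P(B|A) = P(A|B)P(B)/P(A) = (14/45)/(179/315) = 98/179

98/179


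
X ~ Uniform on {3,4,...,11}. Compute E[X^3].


E[X^3] = (1/9) * sum(x^3 for x=3..11)
= 4347/9 = 483

483


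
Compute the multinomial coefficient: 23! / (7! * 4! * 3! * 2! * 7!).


23! = 25852016738884976640000
Denominator: 7!=5040 * 4!=24 * 3!=6 * 2!=2 * 7!=5040
Coefficient = 25852016738884976640000 / 7315660800 = 3533791060800

3533791060800


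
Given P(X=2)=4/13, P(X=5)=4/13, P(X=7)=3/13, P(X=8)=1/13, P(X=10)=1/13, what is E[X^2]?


E[X^2] = sum(g(x)*P(x))
= 4*4/13 + 25*4/13 + 49*3/13 + 64*1/13 + 100*1/13
= 427/13

427/13


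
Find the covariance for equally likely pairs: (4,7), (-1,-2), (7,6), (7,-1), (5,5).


E[X]=22/5, E[Y]=3, E[XY]=18
Cov(X,Y) = E[XY] - E[X]E[Y] = 18 - 22/5*3 = 24/5

24/5


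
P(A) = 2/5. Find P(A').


P(A') = 1 - P(A) = 1 - 2/5 = 3/5

3/5


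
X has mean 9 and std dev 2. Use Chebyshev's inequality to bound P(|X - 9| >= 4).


k = 4/2 = 2
Chebyshev: P(|X-mu| >= k*sigma) <= 1/k^2 = 1/2^2 = 1/4

1/4


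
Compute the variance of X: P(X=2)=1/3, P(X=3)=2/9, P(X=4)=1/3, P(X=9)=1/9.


E[X] = 11/3, E[X^2] = 53/3
Var(X) = E[X^2] - (E[X])^2 = 53/3 - (11/3)^2 = 38/9

38/9


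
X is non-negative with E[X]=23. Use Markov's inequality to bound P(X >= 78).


Markov: P(X >= a) <= E[X]/a
P(X >= 78) <= 23/78

23/78


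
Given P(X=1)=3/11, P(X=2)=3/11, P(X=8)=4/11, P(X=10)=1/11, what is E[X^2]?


E[X^2] = sum(g(x)*P(x))
= 1*3/11 + 4*3/11 + 64*4/11 + 100*1/11
= 371/11

371/11


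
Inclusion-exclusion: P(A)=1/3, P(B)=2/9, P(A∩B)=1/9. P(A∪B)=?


P(A∪B) = P(A) + P(B) - P(A∩B)
= 1/3 + 2/9 - 1/9 = 4/9

4/9


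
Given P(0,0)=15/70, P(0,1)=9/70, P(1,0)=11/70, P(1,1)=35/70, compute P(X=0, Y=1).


Read from table: P(X=0, Y=1) = 9/70

9/70


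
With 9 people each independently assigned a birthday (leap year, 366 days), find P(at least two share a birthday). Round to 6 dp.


P(all different) = prod((366-i)/366 for i=0..8) = 0.905624
P(at least one match) = 1 - 0.905624 = 0.094376

0.094376


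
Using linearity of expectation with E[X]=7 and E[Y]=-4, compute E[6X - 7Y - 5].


E[6X - 7Y - 5] = 6*E[X] - 7*E[Y] - 5
= (6)*(7) + (-7)*(-4) + (-5)
= 42 + 28 - 5 = 65

65


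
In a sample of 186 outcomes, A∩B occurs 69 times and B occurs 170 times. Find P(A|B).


P(A|B) = P(A∩B)/P(B) = (69/186)/(170/186) = 69/170

69/170


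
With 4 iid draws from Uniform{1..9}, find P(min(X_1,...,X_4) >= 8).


P(min >= 8) = P(all X_i >= 8) = (P(X_1 >= 8))^4
= (2/9)^4 = 16/6561

16/6561


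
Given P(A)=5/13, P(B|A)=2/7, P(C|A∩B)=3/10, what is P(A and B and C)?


P(A∩B∩C) = P(A) * P(B|A) * P(C|A∩B)
= 5/13 * 2/7 * 3/10
= 10/91 * 3/10 = 3/91

3/91


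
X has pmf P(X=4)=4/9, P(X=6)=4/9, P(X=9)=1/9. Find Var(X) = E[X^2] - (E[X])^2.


E[X] = 49/9, E[X^2] = 289/9
Var(X) = E[X^2] - (E[X])^2 = 289/9 - (49/9)^2 = 200/81

200/81


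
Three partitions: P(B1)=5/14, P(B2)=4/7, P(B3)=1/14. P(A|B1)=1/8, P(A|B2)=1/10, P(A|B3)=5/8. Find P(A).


P(A) = P(A|B1)P(B1) + P(A|B2)P(B2) + P(A|B3)P(B3)
= 1/8*5/14 + 1/10*4/7 + 5/8*1/14
= 5/112 + 2/35 + 5/112 = 41/280

41/280


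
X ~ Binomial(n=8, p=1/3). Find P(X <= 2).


P(X<=2) = P(X=0) + P(X=1) + P(X=2)
= 256/6561 + 1024/6561 + 1792/6561
= 1024/2187

1024/2187


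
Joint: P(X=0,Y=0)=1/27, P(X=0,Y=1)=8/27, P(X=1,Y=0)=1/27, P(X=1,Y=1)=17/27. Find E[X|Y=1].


P(Y=1) = 25/27
E[X|Y=1] = (0*8 + 1*17)/25 = 17/25

17/25


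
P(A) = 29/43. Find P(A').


P(A') = 1 - P(A) = 1 - 29/43 = 14/43

14/43


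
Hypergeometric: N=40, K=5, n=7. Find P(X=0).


P(X=0) = C(5,0)*C(35,7) / C(40,7)
= 1*6724520 / 18643560
= 6724520/18643560 = 9889/27417

9889/27417


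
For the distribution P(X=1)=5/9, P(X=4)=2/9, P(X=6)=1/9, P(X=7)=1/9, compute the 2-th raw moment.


E[X^2] = sum(x^2 * P(x))
= 1*5/9 + 16*2/9 + 36*1/9 + 49*1/9
= 122/9

122/9


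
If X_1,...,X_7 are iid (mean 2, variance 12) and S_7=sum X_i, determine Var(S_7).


By independence, Var(S_n) = n*Var(X_1) = 7*12 = 84

84


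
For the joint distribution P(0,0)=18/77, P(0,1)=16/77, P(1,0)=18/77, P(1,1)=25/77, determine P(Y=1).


P(Y=1) = P(0,1)+P(1,1) = 16/77 + 25/77 = 41/77

41/77


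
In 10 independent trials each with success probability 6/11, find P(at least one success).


P(at least one) = 1 - P(none)
P(none) = (1 - 6/11)^10 = (5/11)^10 = 9765625/25937424601
P(at least one) = 1 - 9765625/25937424601 = 25927658976/25937424601

25927658976/25937424601


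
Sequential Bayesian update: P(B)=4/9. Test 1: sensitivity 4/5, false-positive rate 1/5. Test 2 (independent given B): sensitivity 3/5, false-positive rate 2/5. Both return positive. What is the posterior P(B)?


After test 1: P(+) = 4/5*4/9 + 1/5*5/9 = 7/15
P(B|+) = (16/45)/(7/15) = 16/21
After test 2 (use post1 as new prior): P(+) = 3/5*16/21 + 2/5*5/21 = 58/105
P(B|+,+) = (16/35)/(58/105) = 24/29

24/29


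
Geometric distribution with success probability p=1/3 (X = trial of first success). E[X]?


For geometric (trials until first success), E[X] = 1/p = 1/(1/3) = 3

3


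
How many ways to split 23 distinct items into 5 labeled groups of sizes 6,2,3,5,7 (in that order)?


23! = 25852016738884976640000
Denominator: 6!=720 * 2!=2 * 3!=6 * 5!=120 * 7!=5040
Coefficient = 25852016738884976640000 / 5225472000 = 4947307485120

4947307485120


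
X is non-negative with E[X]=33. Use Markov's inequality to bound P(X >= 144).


Markov: P(X >= a) <= E[X]/a
P(X >= 144) <= 33/144 = 11/48

11/48


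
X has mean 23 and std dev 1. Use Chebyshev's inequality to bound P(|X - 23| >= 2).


k = 2/1 = 2
Chebyshev: P(|X-mu| >= k*sigma) <= 1/k^2 = 1/2^2 = 1/4

1/4


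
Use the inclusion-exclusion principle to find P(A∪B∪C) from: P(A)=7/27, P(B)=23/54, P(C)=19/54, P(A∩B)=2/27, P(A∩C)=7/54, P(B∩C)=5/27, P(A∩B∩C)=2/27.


P(A∪B∪C) = P(A)+P(B)+P(C) - P(AB)-P(AC)-P(BC) + P(ABC)
= 7/27+23/54+19/54 - 2/27-7/54-5/27 + 2/27
= 13/18

13/18


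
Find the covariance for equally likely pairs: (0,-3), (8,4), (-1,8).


E[X]=7/3, E[Y]=3, E[XY]=8
Cov(X,Y) = E[XY] - E[X]E[Y] = 8 - 7/3*3 = 1

1


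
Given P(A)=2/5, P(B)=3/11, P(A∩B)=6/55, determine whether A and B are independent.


P(A)*P(B) = 2/5*3/11 = 6/55
P(A∩B) = 6/55, which equals P(A)P(B), so independent

Yes, A and B are independent


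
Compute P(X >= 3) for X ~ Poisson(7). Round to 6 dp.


P(X>=3) = 1 - P(X<=2) = 1 - (e^(-7)*7^0/0! + e^(-7)*7^1/1! + e^(-7)*7^2/2!)
≈ 1 - (0.0009118820 + 0.0063831738 + 0.0223411082)
= 1 - 0.0296361640 = 0.9703638360
≈ 0.970364

0.970364


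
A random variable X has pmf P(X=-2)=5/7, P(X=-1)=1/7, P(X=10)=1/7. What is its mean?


E[X] = sum(x * P(x))
= -2*5/7 - 1*1/7 + 10*1/7
= -1/7

-1/7


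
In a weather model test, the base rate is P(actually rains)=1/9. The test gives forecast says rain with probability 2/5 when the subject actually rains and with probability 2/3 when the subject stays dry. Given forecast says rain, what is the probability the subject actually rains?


P(A) = P(A|B)P(B) + P(A|B')P(B') = 2/5*1/9 + 2/3*8/9 = 86/135
P(B|A) = P(A|B)P(B)/P(A) = (2/45)/(86/135) = 3/43

3/43


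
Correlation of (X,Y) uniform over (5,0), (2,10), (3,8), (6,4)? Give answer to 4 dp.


Cov(X,Y) = -5.0000, Var(X) = 2.5000, Var(Y) = 14.7500
rho = Cov/(sqrt(VarX)*sqrt(VarY)) = -0.8234

-0.8234


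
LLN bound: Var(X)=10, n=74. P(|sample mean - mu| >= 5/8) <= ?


Var(Xbar) = Var(X)/n = 10/74
Chebyshev: P(|Xbar-mu| >= 5/8) <= Var(Xbar)/(5/8)^2 = (5/37)/(25/64) = 64/185

64/185


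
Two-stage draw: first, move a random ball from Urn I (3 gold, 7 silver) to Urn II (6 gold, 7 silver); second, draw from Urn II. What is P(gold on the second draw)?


P(transfer gold) = 3/10; P(transfer silver) = 7/10
If gold transferred: Urn II has 7 gold of 14, so P(gold|gold moved) = 1/2
If silver transferred: Urn II has 6 gold of 14, so P(gold|silver moved) = 3/7
By total probability: P(gold) = 3/10*1/2 + 7/10*3/7 = 9/20

9/20


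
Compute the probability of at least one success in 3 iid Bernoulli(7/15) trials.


P(at least one) = 1 - P(none)
P(none) = (1 - 7/15)^3 = (8/15)^3 = 512/3375
P(at least one) = 1 - 512/3375 = 2863/3375

2863/3375


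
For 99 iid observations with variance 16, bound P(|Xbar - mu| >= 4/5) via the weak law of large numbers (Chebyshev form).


Var(Xbar) = Var(X)/n = 16/99
Chebyshev: P(|Xbar-mu| >= 4/5) <= Var(Xbar)/(4/5)^2 = (16/99)/(16/25) = 25/99

25/99


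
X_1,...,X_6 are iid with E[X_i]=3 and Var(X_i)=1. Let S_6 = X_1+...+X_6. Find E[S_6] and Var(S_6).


E[S_n] = n*mu = 6*3 = 18
Var(S_n) = n*sigma^2 = 6*1 = 6

E[S_6]=18, Var(S_6)=6


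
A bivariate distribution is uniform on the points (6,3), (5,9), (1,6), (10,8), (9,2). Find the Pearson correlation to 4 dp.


Cov(X,Y) = -1.3200, Var(X) = 10.1600, Var(Y) = 7.4400
rho = Cov/(sqrt(VarX)*sqrt(VarY)) = -0.1518

-0.1518


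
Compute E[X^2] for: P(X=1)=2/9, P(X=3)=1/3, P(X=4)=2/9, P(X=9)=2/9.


E[X^2] = sum(x^2 * P(x))
= 1*2/9 + 9*1/3 + 16*2/9 + 81*2/9
= 223/9

223/9


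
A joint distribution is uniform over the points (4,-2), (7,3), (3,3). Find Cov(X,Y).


E[X]=14/3, E[Y]=4/3, E[XY]=22/3
Cov(X,Y) = E[XY] - E[X]E[Y] = 22/3 - 14/3*4/3 = 10/9

10/9


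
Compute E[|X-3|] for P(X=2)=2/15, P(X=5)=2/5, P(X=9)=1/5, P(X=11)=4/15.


E[|X-3|] = sum(g(x)*P(x))
= 1*2/15 + 2*2/5 + 6*1/5 + 8*4/15
= 64/15

64/15


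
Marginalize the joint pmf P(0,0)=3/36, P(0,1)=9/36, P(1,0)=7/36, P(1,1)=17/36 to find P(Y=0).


P(Y=0) = P(0,0)+P(1,0) = 3/36 + 7/36 = 10/36 = 5/18

5/18


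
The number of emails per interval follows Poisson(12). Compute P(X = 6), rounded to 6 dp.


P(X=6) = e^(-12) * 12^6 / 6!
≈ 0.000006144212353 * 2985984 / 720
≈ 0.025481

0.025481


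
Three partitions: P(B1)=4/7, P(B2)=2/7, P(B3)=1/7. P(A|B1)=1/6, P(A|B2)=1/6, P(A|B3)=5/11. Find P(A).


P(A) = P(A|B1)P(B1) + P(A|B2)P(B2) + P(A|B3)P(B3)
= 1/6*4/7 + 1/6*2/7 + 5/11*1/7
= 2/21 + 1/21 + 5/77 = 16/77

16/77


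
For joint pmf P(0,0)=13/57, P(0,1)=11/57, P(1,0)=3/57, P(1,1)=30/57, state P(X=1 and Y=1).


Read from table: P(X=1, Y=1) = 30/57 = 10/19

10/19


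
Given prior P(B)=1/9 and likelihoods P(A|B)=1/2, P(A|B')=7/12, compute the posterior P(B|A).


P(A) = P(A|B)P(B) + P(A|B')P(B') = 1/2*1/9 + 7/12*8/9 = 31/54
P(B|A) = P(A|B)P(B)/P(A) = (1/18)/(31/54) = 3/31

3/31


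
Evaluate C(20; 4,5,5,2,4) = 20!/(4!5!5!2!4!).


20! = 2432902008176640000
Denominator: 4!=24 * 5!=120 * 5!=120 * 2!=2 * 4!=24
Coefficient = 2432902008176640000 / 16588800 = 146659312800

146659312800


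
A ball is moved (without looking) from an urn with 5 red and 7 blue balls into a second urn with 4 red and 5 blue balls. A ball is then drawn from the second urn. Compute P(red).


P(transfer red) = 5/12; P(transfer blue) = 7/12
If red transferred: Urn II has 5 red of 10, so P(red|red moved) = 1/2
If blue transferred: Urn II has 4 red of 10, so P(red|blue moved) = 2/5
By total probability: P(red) = 5/12*1/2 + 7/12*2/5 = 53/120

53/120


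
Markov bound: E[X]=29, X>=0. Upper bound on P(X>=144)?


Markov: P(X >= a) <= E[X]/a
P(X >= 144) <= 29/144

29/144


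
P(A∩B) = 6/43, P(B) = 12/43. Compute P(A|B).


P(A|B) = P(A∩B)/P(B) = (6/43)/(12/43) = 6/12 = 1/2

1/2


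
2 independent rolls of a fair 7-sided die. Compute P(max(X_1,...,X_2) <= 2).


P(max <= 2) = P(all X_i <= 2) = (P(X_1 <= 2))^2
= (2/7)^2 = 4/49

4/49


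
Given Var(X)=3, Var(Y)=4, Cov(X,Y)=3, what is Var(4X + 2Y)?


Var(4X + 2Y) = 4^2*Var(X) + 2^2*Var(Y) + 2*4*2*Cov(X,Y)
= 16*3 + 4*4 + 16*3
= 48 + 16 + 48 = 112

112


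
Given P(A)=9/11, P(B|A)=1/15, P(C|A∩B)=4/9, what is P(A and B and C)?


P(A∩B∩C) = P(A) * P(B|A) * P(C|A∩B)
= 9/11 * 1/15 * 4/9
= 3/55 * 4/9 = 4/165

4/165


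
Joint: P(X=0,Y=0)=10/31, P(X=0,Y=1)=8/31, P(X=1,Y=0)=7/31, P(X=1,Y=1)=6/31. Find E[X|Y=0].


P(Y=0) = 17/31
E[X|Y=0] = (0*10 + 1*7)/17 = 7/17

7/17


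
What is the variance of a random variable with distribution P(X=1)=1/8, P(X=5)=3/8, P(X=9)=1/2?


E[X] = 13/2, E[X^2] = 50
Var(X) = E[X^2] - (E[X])^2 = 50 - (13/2)^2 = 31/4

31/4


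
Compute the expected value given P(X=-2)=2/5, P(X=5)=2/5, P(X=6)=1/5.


E[X] = sum(x * P(x))
= -2*2/5 + 5*2/5 + 6*1/5
= 12/5

12/5


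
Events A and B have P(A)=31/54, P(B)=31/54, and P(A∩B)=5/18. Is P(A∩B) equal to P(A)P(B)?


P(A)*P(B) = 31/54*31/54 = 961/2916
P(A∩B) = 5/18 != 961/2916, so not independent

No, A and B are not independent


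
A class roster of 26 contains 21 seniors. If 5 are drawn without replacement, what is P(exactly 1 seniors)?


P(X=1) = C(21,1)*C(5,4) / C(26,5)
= 21*5 / 65780
= 105/65780 = 21/13156

21/13156


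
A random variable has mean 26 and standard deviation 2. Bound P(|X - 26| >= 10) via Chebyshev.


k = 10/2 = 5
Chebyshev: P(|X-mu| >= k*sigma) <= 1/k^2 = 1/5^2 = 1/25

1/25


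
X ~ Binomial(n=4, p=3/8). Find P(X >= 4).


P(X>=4) = P(X=4)
= 81/4096
= 81/4096

81/4096


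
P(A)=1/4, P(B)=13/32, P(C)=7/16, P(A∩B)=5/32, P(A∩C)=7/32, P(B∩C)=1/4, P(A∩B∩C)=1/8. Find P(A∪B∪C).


P(A∪B∪C) = P(A)+P(B)+P(C) - P(AB)-P(AC)-P(BC) + P(ABC)
= 1/4+13/32+7/16 - 5/32-7/32-1/4 + 1/8
= 19/32

19/32


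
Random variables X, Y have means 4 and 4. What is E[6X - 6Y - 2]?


E[6X - 6Y - 2] = 6*E[X] - 6*E[Y] - 2
= (6)*(4) + (-6)*(4) + (-2)
= 24 - 24 - 2 = -2

-2


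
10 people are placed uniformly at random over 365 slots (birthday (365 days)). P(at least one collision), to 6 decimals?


P(all different) = prod((365-i)/365 for i=0..9) = 0.883052
P(at least one match) = 1 - 0.883052 = 0.116948

0.116948


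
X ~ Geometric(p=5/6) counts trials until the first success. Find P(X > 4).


P(X > 4) = P(first 4 trials all fail) = (1-p)^4 = (1/6)^4 = 1/1296

1/1296


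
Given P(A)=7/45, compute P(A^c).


P(A') = 1 - P(A) = 1 - 7/45 = 38/45

38/45


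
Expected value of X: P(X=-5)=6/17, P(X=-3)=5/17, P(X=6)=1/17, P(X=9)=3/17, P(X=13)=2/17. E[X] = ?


E[X] = sum(x * P(x))
= -5*6/17 - 3*5/17 + 6*1/17 + 9*3/17 + 13*2/17
= 14/17

14/17


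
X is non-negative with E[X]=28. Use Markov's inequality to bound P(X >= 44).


Markov: P(X >= a) <= E[X]/a
P(X >= 44) <= 28/44 = 7/11

7/11


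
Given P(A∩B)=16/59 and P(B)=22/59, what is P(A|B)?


P(A|B) = P(A∩B)/P(B) = (16/59)/(22/59) = 16/22 = 8/11

8/11


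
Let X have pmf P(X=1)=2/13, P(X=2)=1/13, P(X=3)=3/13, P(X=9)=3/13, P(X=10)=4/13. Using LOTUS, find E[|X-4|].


E[|X-4|] = sum(g(x)*P(x))
= 3*2/13 + 2*1/13 + 1*3/13 + 5*3/13 + 6*4/13
= 50/13

50/13


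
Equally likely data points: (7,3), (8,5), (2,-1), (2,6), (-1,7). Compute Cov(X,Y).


E[X]=18/5, E[Y]=4, E[XY]=64/5
Cov(X,Y) = E[XY] - E[X]E[Y] = 64/5 - 18/5*4 = -8/5

-8/5


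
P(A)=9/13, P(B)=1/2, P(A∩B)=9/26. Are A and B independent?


P(A)*P(B) = 9/13*1/2 = 9/26
P(A∩B) = 9/26, which equals P(A)P(B), so independent

Yes, A and B are independent


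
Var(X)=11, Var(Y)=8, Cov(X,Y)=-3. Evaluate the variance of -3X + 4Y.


Var(-3X + 4Y) = (-3)^2*Var(X) + 4^2*Var(Y) + 2*(-3)*4*Cov(X,Y)
= 9*11 + 16*8 - 24*(-3)
= 99 + 128 + 72 = 299

299


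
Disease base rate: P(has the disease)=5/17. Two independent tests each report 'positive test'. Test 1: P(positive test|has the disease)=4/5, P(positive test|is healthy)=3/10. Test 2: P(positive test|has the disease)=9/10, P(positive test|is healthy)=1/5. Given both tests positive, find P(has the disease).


After test 1: P(+) = 4/5*5/17 + 3/10*12/17 = 38/85
P(B|+) = (4/17)/(38/85) = 10/19
After test 2 (use post1 as new prior): P(+) = 9/10*10/19 + 1/5*9/19 = 54/95
P(B|+,+) = (9/19)/(54/95) = 5/6

5/6


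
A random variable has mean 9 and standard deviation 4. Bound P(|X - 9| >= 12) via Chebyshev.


k = 12/4 = 3
Chebyshev: P(|X-mu| >= k*sigma) <= 1/k^2 = 1/3^2 = 1/9

1/9


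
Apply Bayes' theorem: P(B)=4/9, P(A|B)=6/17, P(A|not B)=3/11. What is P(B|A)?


P(A) = P(A|B)P(B) + P(A|B')P(B') = 6/17*4/9 + 3/11*5/9 = 173/561
P(B|A) = P(A|B)P(B)/P(A) = (8/51)/(173/561) = 88/173

88/173


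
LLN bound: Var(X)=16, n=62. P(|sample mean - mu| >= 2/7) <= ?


Var(Xbar) = Var(X)/n = 16/62
Chebyshev: P(|Xbar-mu| >= 2/7) <= Var(Xbar)/(2/7)^2 = (8/31)/(4/49) = 98/31
Bound exceeds 1, so trivial bound: 1

1


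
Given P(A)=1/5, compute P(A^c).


P(A') = 1 - P(A) = 1 - 1/5 = 4/5

4/5


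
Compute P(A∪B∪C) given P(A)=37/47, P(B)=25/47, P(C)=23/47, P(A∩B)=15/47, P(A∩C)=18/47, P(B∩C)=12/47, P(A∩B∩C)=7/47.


P(A∪B∪C) = P(A)+P(B)+P(C) - P(AB)-P(AC)-P(BC) + P(ABC)
= 37/47+25/47+23/47 - 15/47-18/47-12/47 + 7/47
= 1

1


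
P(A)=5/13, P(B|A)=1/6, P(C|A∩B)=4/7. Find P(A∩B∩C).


P(A∩B∩C) = P(A) * P(B|A) * P(C|A∩B)
= 5/13 * 1/6 * 4/7
= 5/78 * 4/7 = 10/273

10/273


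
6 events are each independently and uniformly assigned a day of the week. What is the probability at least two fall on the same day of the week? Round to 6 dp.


P(all different) = prod((7-i)/7 for i=0..5) = 0.042839
P(at least one match) = 1 - 0.042839 = 0.957161

0.957161


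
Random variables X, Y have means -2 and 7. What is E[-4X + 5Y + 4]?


E[-4X + 5Y + 4] = -4*E[X] + 5*E[Y] + 4
= (-4)*(-2) + (5)*(7) + (4)
= 8 + 35 + 4 = 47

47


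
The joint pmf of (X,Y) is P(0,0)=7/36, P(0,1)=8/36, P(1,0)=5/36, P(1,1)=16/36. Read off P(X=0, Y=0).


Read from table: P(X=0, Y=0) = 7/36

7/36


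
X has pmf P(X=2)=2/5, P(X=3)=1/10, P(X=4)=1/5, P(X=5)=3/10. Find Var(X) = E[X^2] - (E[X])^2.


E[X] = 17/5, E[X^2] = 66/5
Var(X) = E[X^2] - (E[X])^2 = 66/5 - (17/5)^2 = 41/25

41/25


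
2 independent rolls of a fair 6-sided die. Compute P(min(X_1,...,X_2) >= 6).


P(min >= 6) = P(all X_i >= 6) = (P(X_1 >= 6))^2
= (1/6)^2 = 1/36

1/36


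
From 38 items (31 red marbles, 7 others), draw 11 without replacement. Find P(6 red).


P(X=6) = C(31,6)*C(7,5) / C(38,11)
= 736281*21 / 1203322288
= 15461901/1203322288 = 2457/191216

2457/191216


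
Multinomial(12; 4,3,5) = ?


12! = 479001600
Denominator: 4!=24 * 3!=6 * 5!=120
Coefficient = 479001600 / 17280 = 27720

27720


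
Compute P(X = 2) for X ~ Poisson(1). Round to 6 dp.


P(X=2) = e^(-1) * 1^2 / 2!
≈ 0.3678794412 * 1 / 2
≈ 0.183940

0.183940


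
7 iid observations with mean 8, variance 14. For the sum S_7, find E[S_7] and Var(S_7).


E[S_n] = n*mu = 7*8 = 56
Var(S_n) = n*sigma^2 = 7*14 = 98

E[S_7]=56, Var(S_7)=98


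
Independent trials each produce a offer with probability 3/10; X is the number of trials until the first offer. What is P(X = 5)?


P(X=5) = (1-p)^4 * p = (7/10)^4 * 3/10
= 2401/10000 * 3/10 = 7203/100000

7203/100000


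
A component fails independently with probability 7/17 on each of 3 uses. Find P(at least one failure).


P(at least one) = 1 - P(none)
P(none) = (1 - 7/17)^3 = (10/17)^3 = 1000/4913
P(at least one) = 1 - 1000/4913 = 3913/4913

3913/4913


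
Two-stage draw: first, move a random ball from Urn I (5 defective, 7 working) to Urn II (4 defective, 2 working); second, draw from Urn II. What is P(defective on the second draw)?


P(transfer defective) = 5/12; P(transfer working) = 7/12
If defective transferred: Urn II has 5 defective of 7, so P(defective|defective moved) = 5/7
If working transferred: Urn II has 4 defective of 7, so P(defective|working moved) = 4/7
By total probability: P(defective) = 5/12*5/7 + 7/12*4/7 = 53/84

53/84


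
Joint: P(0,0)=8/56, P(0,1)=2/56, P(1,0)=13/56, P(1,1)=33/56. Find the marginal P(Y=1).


P(Y=1) = P(0,1)+P(1,1) = 2/56 + 33/56 = 35/56 = 5/8

5/8


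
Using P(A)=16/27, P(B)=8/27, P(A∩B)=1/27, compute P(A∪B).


P(A∪B) = P(A) + P(B) - P(A∩B)
= 16/27 + 8/27 - 1/27 = 23/27

23/27


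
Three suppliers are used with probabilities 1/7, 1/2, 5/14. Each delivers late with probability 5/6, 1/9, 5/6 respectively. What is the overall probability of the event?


P(A) = P(A|B1)P(B1) + P(A|B2)P(B2) + P(A|B3)P(B3)
= 5/6*1/7 + 1/9*1/2 + 5/6*5/14
= 5/42 + 1/18 + 25/84 = 17/36

17/36


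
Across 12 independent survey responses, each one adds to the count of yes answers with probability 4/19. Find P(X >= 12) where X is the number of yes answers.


P(X>=12) = P(X=12)
= 16777216/2213314919066161
= 16777216/2213314919066161

16777216/2213314919066161


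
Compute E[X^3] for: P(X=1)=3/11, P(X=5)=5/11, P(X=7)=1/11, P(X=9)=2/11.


E[X^3] = sum(x^3 * P(x))
= 1*3/11 + 125*5/11 + 343*1/11 + 729*2/11
= 2429/11

2429/11


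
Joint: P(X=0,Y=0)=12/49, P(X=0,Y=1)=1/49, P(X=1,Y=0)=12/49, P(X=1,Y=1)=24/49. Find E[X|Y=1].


P(Y=1) = 25/49
E[X|Y=1] = (0*1 + 1*24)/25 = 24/25

24/25


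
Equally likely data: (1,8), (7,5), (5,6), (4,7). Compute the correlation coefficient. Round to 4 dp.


Cov(X,Y) = -2.3750, Var(X) = 4.6875, Var(Y) = 1.2500
rho = Cov/(sqrt(VarX)*sqrt(VarY)) = -0.9812

-0.9812


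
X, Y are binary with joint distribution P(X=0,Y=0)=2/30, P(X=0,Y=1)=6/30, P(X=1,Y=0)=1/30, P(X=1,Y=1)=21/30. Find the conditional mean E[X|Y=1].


P(Y=1) = 27/30
E[X|Y=1] = (0*6 + 1*21)/27 = 21/27 = 7/9

7/9


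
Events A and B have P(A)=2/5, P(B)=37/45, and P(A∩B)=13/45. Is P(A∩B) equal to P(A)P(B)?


P(A)*P(B) = 2/5*37/45 = 74/225
P(A∩B) = 13/45 != 74/225, so not independent

No, A and B are not independent


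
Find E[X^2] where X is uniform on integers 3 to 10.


E[X^2] = (1/8) * sum(x^2 for x=3..10)
= 380/8 = 95/2

95/2


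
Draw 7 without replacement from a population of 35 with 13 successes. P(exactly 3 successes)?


P(X=3) = C(13,3)*C(22,4) / C(35,7)
= 286*7315 / 6724520
= 2092090/6724520 = 19019/61132

19019/61132


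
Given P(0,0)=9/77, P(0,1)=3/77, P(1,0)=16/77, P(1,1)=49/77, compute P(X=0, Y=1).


Read from table: P(X=0, Y=1) = 3/77

3/77


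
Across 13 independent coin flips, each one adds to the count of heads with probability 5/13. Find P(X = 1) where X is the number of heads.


P(X=1) = C(13,1) * p^1 * (1-p)^12
= 13 * 5/13 * 68719476736/23298085122481
= 343597383680/23298085122481

343597383680/23298085122481


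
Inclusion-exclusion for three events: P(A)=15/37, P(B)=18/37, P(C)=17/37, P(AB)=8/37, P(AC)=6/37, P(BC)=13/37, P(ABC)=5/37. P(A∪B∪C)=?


P(A∪B∪C) = P(A)+P(B)+P(C) - P(AB)-P(AC)-P(BC) + P(ABC)
= 15/37+18/37+17/37 - 8/37-6/37-13/37 + 5/37
= 28/37

28/37


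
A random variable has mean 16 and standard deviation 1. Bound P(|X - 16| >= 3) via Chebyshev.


k = 3/1 = 3
Chebyshev: P(|X-mu| >= k*sigma) <= 1/k^2 = 1/3^2 = 1/9

1/9


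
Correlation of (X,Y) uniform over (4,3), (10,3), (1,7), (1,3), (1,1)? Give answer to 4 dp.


Cov(X,Y) = -0.9600, Var(X) = 12.2400, Var(Y) = 3.8400
rho = Cov/(sqrt(VarX)*sqrt(VarY)) = -0.1400

-0.1400


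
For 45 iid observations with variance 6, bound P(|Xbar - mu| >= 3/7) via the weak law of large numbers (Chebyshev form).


Var(Xbar) = Var(X)/n = 6/45
Chebyshev: P(|Xbar-mu| >= 3/7) <= Var(Xbar)/(3/7)^2 = (2/15)/(9/49) = 98/135

98/135


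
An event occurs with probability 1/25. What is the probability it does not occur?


P(A') = 1 - P(A) = 1 - 1/25 = 24/25

24/25


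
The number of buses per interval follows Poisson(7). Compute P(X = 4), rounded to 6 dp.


P(X=4) = e^(-7) * 7^4 / 4!
≈ 0.0009118819656 * 2401 / 24
≈ 0.091226

0.091226


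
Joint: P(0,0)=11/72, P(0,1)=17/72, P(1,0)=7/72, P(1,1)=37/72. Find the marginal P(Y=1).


P(Y=1) = P(0,1)+P(1,1) = 17/72 + 37/72 = 54/72 = 3/4

3/4


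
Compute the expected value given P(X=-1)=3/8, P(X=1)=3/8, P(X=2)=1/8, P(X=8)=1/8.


E[X] = sum(x * P(x))
= -1*3/8 + 1*3/8 + 2*1/8 + 8*1/8
= 5/4

5/4


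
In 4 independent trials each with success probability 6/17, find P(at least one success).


P(at least one) = 1 - P(none)
P(none) = (1 - 6/17)^4 = (11/17)^4 = 14641/83521
P(at least one) = 1 - 14641/83521 = 68880/83521

68880/83521


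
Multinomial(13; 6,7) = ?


13! = 6227020800
Denominator: 6!=720 * 7!=5040
Coefficient = 6227020800 / 3628800 = 1716

1716


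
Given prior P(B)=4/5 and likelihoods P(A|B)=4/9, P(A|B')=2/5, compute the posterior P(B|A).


P(A) = P(A|B)P(B) + P(A|B')P(B') = 4/9*4/5 + 2/5*1/5 = 98/225
P(B|A) = P(A|B)P(B)/P(A) = (16/45)/(98/225) = 40/49

40/49


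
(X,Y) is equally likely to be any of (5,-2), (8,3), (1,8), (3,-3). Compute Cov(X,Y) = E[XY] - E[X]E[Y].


E[X]=17/4, E[Y]=3/2, E[XY]=13/4
Cov(X,Y) = E[XY] - E[X]E[Y] = 13/4 - 17/4*3/2 = -25/8

-25/8


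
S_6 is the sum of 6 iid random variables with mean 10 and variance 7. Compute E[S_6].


E[S_n] = n*E[X_1] = 6*10 = 60

60


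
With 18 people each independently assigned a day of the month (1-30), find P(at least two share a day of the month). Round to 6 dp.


P(all different) = prod((30-i)/30 for i=0..17) = 0.001429
P(at least one match) = 1 - 0.001429 = 0.998571

0.998571


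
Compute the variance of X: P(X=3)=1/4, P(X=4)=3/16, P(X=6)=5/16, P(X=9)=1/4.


E[X] = 45/8, E[X^2] = 147/4
Var(X) = E[X^2] - (E[X])^2 = 147/4 - (45/8)^2 = 327/64

327/64


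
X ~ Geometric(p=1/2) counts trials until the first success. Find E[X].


For geometric (trials until first success), E[X] = 1/p = 1/(1/2) = 2

2


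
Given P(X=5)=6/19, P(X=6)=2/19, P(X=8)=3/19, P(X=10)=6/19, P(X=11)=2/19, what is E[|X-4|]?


E[|X-4|] = sum(g(x)*P(x))
= 1*6/19 + 2*2/19 + 4*3/19 + 6*6/19 + 7*2/19
= 72/19

72/19


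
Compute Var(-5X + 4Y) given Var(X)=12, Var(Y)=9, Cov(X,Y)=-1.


Var(-5X + 4Y) = (-5)^2*Var(X) + 4^2*Var(Y) + 2*(-5)*4*Cov(X,Y)
= 25*12 + 16*9 - 40*(-1)
= 300 + 144 + 40 = 484

484


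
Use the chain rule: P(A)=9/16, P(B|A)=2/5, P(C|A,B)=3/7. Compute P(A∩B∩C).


P(A∩B∩C) = P(A) * P(B|A) * P(C|A∩B)
= 9/16 * 2/5 * 3/7
= 9/40 * 3/7 = 27/280

27/280


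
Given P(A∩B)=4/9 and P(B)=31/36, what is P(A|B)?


P(A|B) = P(A∩B)/P(B) = (16/36)/(31/36) = 16/31

16/31


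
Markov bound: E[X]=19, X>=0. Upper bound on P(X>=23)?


Markov: P(X >= a) <= E[X]/a
P(X >= 23) <= 19/23

19/23


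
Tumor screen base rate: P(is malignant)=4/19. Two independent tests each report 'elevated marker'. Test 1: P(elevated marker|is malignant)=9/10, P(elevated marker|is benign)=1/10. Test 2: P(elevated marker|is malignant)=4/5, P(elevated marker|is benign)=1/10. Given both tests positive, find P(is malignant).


After test 1: P(+) = 9/10*4/19 + 1/10*15/19 = 51/190
P(B|+) = (18/95)/(51/190) = 12/17
After test 2 (use post1 as new prior): P(+) = 4/5*12/17 + 1/10*5/17 = 101/170
P(B|+,+) = (48/85)/(101/170) = 96/101

96/101


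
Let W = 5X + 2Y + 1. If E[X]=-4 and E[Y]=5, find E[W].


E[5X + 2Y + 1] = 5*E[X] + 2*E[Y] + 1
= (5)*(-4) + (2)*(5) + (1)
= -20 + 10 + 1 = -9

-9


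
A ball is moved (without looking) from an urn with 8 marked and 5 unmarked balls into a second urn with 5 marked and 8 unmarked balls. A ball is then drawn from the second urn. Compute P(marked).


P(transfer marked) = 8/13; P(transfer unmarked) = 5/13
If marked transferred: Urn II has 6 marked of 14, so P(marked|marked moved) = 3/7
If unmarked transferred: Urn II has 5 marked of 14, so P(marked|unmarked moved) = 5/14
By total probability: P(marked) = 8/13*3/7 + 5/13*5/14 = 73/182

73/182


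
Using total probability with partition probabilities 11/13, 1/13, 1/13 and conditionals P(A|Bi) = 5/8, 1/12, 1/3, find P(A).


P(A) = P(A|B1)P(B1) + P(A|B2)P(B2) + P(A|B3)P(B3)
= 5/8*11/13 + 1/12*1/13 + 1/3*1/13
= 55/104 + 1/156 + 1/39 = 175/312

175/312


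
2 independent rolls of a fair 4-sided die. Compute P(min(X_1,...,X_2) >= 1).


P(min >= 1) = P(all X_i >= 1) = (P(X_1 >= 1))^2
= (4/4)^2 = 1^2 = 1

1


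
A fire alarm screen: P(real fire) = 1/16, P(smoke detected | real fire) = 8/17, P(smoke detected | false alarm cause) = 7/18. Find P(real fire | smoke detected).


P(A) = P(A|B)P(B) + P(A|B')P(B') = 8/17*1/16 + 7/18*15/16 = 643/1632
P(B|A) = P(A|B)P(B)/P(A) = (1/34)/(643/1632) = 48/643

48/643


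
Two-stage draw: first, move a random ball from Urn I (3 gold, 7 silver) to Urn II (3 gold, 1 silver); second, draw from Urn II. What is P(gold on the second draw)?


P(transfer gold) = 3/10; P(transfer silver) = 7/10
If gold transferred: Urn II has 4 gold of 5, so P(gold|gold moved) = 4/5
If silver transferred: Urn II has 3 gold of 5, so P(gold|silver moved) = 3/5
By total probability: P(gold) = 3/10*4/5 + 7/10*3/5 = 33/50

33/50


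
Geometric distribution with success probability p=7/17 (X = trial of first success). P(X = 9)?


P(X=9) = (1-p)^8 * p = (10/17)^8 * 7/17
= 100000000/6975757441 * 7/17 = 700000000/118587876497

700000000/118587876497


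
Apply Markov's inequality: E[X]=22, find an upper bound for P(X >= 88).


Markov: P(X >= a) <= E[X]/a
P(X >= 88) <= 22/88 = 1/4

1/4


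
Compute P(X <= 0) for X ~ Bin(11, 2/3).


P(X<=0) = P(X=0)
= 1/177147
= 1/177147

1/177147


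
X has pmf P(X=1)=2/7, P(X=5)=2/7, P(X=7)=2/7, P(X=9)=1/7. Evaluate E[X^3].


E[X^3] = sum(x^3 * P(x))
= 1*2/7 + 125*2/7 + 343*2/7 + 729*1/7
= 1667/7

1667/7


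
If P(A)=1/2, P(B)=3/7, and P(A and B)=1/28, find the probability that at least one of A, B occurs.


P(A∪B) = P(A) + P(B) - P(A∩B)
= 1/2 + 3/7 - 1/28 = 25/28

25/28


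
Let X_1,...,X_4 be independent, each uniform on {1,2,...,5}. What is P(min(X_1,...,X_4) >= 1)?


P(min >= 1) = P(all X_i >= 1) = (P(X_1 >= 1))^4
= (5/5)^4 = 1^4 = 1

1


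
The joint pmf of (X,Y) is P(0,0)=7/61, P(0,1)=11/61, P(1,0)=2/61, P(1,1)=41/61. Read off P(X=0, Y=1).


Read from table: P(X=0, Y=1) = 11/61

11/61


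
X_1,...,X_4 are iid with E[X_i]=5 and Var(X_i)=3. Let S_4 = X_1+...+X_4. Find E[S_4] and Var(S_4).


E[S_n] = n*mu = 4*5 = 20
Var(S_n) = n*sigma^2 = 4*3 = 12

E[S_4]=20, Var(S_4)=12


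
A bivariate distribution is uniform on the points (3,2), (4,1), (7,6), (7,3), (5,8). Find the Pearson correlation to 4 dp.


Cov(X,Y) = 1.8000, Var(X) = 2.5600, Var(Y) = 6.8000
rho = Cov/(sqrt(VarX)*sqrt(VarY)) = 0.4314

0.4314


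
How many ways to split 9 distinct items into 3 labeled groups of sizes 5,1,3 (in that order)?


9! = 362880
Denominator: 5!=120 * 1!=1 * 3!=6
Coefficient = 362880 / 720 = 504

504


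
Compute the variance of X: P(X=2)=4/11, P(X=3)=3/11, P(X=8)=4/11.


E[X] = 49/11, E[X^2] = 299/11
Var(X) = E[X^2] - (E[X])^2 = 299/11 - (49/11)^2 = 888/121

888/121


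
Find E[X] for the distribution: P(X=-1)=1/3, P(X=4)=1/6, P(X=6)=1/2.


E[X] = sum(x * P(x))
= -1*1/3 + 4*1/6 + 6*1/2
= 10/3

10/3


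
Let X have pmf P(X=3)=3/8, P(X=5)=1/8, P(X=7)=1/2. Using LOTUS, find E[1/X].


E[1/X] = sum(g(x)*P(x))
= 1/3*3/8 + 1/5*1/8 + 1/7*1/2
= 31/140

31/140


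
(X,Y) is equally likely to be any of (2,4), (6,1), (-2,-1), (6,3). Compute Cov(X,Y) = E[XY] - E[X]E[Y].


E[X]=3, E[Y]=7/4, E[XY]=17/2
Cov(X,Y) = E[XY] - E[X]E[Y] = 17/2 - 3*7/4 = 13/4

13/4


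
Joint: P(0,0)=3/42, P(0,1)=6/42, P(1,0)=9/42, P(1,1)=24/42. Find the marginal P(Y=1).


P(Y=1) = P(0,1)+P(1,1) = 6/42 + 24/42 = 30/42 = 5/7

5/7


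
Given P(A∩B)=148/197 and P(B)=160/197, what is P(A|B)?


P(A|B) = P(A∩B)/P(B) = (148/197)/(160/197) = 148/160 = 37/40

37/40


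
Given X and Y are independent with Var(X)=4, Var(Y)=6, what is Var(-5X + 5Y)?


Independence => Cov(X,Y)=0
Var(-5X + 5Y) = (-5)^2*Var(X) + 5^2*Var(Y)
= 25*4 + 25*6 = 250

250


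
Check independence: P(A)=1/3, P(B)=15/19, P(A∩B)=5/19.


P(A)*P(B) = 1/3*15/19 = 5/19
P(A∩B) = 5/19, which equals P(A)P(B), so independent

Yes, A and B are independent


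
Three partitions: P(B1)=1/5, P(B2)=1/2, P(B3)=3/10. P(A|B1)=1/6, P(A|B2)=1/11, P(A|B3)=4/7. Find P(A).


P(A) = P(A|B1)P(B1) + P(A|B2)P(B2) + P(A|B3)P(B3)
= 1/6*1/5 + 1/11*1/2 + 4/7*3/10
= 1/30 + 1/22 + 6/35 = 289/1155

289/1155


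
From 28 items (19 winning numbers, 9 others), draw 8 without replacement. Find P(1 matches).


P(X=1) = C(19,1)*C(9,7) / C(28,8)
= 19*36 / 3108105
= 684/3108105 = 76/345345

76/345345


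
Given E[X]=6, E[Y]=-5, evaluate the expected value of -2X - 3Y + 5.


E[-2X - 3Y + 5] = -2*E[X] - 3*E[Y] + 5
= (-2)*(6) + (-3)*(-5) + (5)
= -12 + 15 + 5 = 8

8


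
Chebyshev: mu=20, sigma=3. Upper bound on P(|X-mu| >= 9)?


k = 9/3 = 3
Chebyshev: P(|X-mu| >= k*sigma) <= 1/k^2 = 1/3^2 = 1/9

1/9


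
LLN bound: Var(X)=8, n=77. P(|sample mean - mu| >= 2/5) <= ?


Var(Xbar) = Var(X)/n = 8/77
Chebyshev: P(|Xbar-mu| >= 2/5) <= Var(Xbar)/(2/5)^2 = (8/77)/(4/25) = 50/77

50/77


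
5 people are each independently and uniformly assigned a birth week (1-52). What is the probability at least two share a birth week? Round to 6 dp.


P(all different) = prod((52-i)/52 for i=0..4) = 0.820284
P(at least one match) = 1 - 0.820284 = 0.179716

0.179716


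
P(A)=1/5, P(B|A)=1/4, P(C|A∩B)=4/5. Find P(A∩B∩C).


P(A∩B∩C) = P(A) * P(B|A) * P(C|A∩B)
= 1/5 * 1/4 * 4/5
= 1/20 * 4/5 = 1/25

1/25


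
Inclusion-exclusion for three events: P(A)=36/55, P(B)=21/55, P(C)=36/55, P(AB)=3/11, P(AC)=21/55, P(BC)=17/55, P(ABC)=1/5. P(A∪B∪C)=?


P(A∪B∪C) = P(A)+P(B)+P(C) - P(AB)-P(AC)-P(BC) + P(ABC)
= 36/55+21/55+36/55 - 3/11-21/55-17/55 + 1/5
= 51/55

51/55


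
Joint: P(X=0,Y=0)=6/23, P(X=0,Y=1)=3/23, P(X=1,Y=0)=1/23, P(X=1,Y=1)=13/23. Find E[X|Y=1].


P(Y=1) = 16/23
E[X|Y=1] = (0*3 + 1*13)/16 = 13/16

13/16


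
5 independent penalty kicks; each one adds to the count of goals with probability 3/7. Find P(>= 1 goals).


P(at least one) = 1 - P(none)
P(none) = (1 - 3/7)^5 = (4/7)^5 = 1024/16807
P(at least one) = 1 - 1024/16807 = 15783/16807

15783/16807


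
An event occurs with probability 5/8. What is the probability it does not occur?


P(A') = 1 - P(A) = 1 - 5/8 = 3/8

3/8


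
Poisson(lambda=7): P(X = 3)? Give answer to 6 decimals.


P(X=3) = e^(-7) * 7^3 / 3!
≈ 0.0009118819656 * 343 / 6
≈ 0.052129

0.052129


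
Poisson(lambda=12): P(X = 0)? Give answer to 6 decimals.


P(X=0) = e^(-12) * 12^0 / 0!
≈ 0.000006144212353 * 1 / 1
≈ 0.000006

0.000006


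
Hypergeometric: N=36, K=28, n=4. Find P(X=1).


P(X=1) = C(28,1)*C(8,3) / C(36,4)
= 28*56 / 58905
= 1568/58905 = 224/8415

224/8415


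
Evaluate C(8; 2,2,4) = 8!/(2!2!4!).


8! = 40320
Denominator: 2!=2 * 2!=2 * 4!=24
Coefficient = 40320 / 96 = 420

420


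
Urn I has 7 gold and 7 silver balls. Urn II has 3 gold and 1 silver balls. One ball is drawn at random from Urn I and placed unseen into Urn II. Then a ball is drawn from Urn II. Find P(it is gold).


P(transfer gold) = 7/14 = 1/2; P(transfer silver) = 1/2
If gold transferred: Urn II has 4 gold of 5, so P(gold|gold moved) = 4/5
If silver transferred: Urn II has 3 gold of 5, so P(gold|silver moved) = 3/5
By total probability: P(gold) = 1/2*4/5 + 1/2*3/5 = 7/10

7/10


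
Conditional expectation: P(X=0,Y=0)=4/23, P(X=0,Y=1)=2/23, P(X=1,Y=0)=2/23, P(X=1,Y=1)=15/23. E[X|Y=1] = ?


P(Y=1) = 17/23
E[X|Y=1] = (0*2 + 1*15)/17 = 15/17

15/17


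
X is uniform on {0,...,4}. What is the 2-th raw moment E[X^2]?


E[X^2] = (1/5) * sum(x^2 for x=0..4)
= 30/5 = 6

6


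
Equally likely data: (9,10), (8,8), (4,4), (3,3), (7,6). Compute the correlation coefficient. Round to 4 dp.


Cov(X,Y) = 5.7600, Var(X) = 5.3600, Var(Y) = 6.5600
rho = Cov/(sqrt(VarX)*sqrt(VarY)) = 0.9714

0.9714


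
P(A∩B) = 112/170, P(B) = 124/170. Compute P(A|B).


P(A|B) = P(A∩B)/P(B) = (112/170)/(124/170) = 112/124 = 28/31

28/31


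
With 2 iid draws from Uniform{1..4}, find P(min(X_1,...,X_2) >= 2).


P(min >= 2) = P(all X_i >= 2) = (P(X_1 >= 2))^2
= (3/4)^2 = 9/16

9/16


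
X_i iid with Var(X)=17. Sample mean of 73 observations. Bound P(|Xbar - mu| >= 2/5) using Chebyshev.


Var(Xbar) = Var(X)/n = 17/73
Chebyshev: P(|Xbar-mu| >= 2/5) <= Var(Xbar)/(2/5)^2 = (17/73)/(4/25) = 425/292
Bound exceeds 1, so trivial bound: 1

1


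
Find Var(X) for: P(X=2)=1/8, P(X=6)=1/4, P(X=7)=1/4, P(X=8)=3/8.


E[X] = 13/2, E[X^2] = 183/4
Var(X) = E[X^2] - (E[X])^2 = 183/4 - (13/2)^2 = 7/2

7/2


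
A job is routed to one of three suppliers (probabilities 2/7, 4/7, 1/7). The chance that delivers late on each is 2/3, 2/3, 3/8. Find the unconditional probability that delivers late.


P(A) = P(A|B1)P(B1) + P(A|B2)P(B2) + P(A|B3)P(B3)
= 2/3*2/7 + 2/3*4/7 + 3/8*1/7
= 4/21 + 8/21 + 3/56 = 5/8

5/8


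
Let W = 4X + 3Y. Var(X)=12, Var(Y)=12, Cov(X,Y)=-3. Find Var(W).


Var(4X + 3Y) = 4^2*Var(X) + 3^2*Var(Y) + 2*4*3*Cov(X,Y)
= 16*12 + 9*12 + 24*(-3)
= 192 + 108 - 72 = 228

228


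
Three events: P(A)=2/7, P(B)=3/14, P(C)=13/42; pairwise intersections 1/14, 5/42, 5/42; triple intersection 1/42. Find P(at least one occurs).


P(A∪B∪C) = P(A)+P(B)+P(C) - P(AB)-P(AC)-P(BC) + P(ABC)
= 2/7+3/14+13/42 - 1/14-5/42-5/42 + 1/42
= 11/21

11/21


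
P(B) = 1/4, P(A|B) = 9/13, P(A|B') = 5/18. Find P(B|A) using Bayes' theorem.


P(A) = P(A|B)P(B) + P(A|B')P(B') = 9/13*1/4 + 5/18*3/4 = 119/312
P(B|A) = P(A|B)P(B)/P(A) = (9/52)/(119/312) = 54/119

54/119


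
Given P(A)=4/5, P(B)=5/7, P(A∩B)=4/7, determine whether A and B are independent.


P(A)*P(B) = 4/5*5/7 = 4/7
P(A∩B) = 4/7, which equals P(A)P(B), so independent

Yes, A and B are independent


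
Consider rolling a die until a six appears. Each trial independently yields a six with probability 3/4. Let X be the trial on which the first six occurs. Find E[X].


For geometric (trials until first success), E[X] = 1/p = 1/(3/4) = 4/3

4/3


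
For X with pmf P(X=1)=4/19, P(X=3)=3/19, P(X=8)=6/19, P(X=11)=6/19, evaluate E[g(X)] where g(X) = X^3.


E[X^3] = sum(g(x)*P(x))
= 1*4/19 + 27*3/19 + 512*6/19 + 1331*6/19
= 11143/19

11143/19


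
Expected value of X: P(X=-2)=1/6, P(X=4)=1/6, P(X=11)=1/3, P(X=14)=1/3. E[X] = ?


E[X] = sum(x * P(x))
= -2*1/6 + 4*1/6 + 11*1/3 + 14*1/3
= 26/3

26/3


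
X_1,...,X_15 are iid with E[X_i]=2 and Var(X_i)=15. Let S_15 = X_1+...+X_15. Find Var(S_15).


By independence, Var(S_n) = n*Var(X_1) = 15*15 = 225

225


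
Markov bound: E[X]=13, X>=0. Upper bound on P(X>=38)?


Markov: P(X >= a) <= E[X]/a
P(X >= 38) <= 13/38

13/38


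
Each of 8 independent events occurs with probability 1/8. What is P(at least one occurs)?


P(at least one) = 1 - P(none)
P(none) = (1 - 1/8)^8 = (7/8)^8 = 5764801/16777216
P(at least one) = 1 - 5764801/16777216 = 11012415/16777216

11012415/16777216


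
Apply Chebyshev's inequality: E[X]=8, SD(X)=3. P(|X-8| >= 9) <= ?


k = 9/3 = 3
Chebyshev: P(|X-mu| >= k*sigma) <= 1/k^2 = 1/3^2 = 1/9

1/9


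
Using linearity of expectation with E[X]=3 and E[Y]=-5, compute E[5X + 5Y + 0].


E[5X + 5Y + 0] = 5*E[X] + 5*E[Y] + 0
= (5)*(3) + (5)*(-5) + (0)
= 15 - 25 + 0 = -10

-10


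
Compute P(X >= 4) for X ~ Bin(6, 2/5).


P(X>=4) = P(X=4) + P(X=5) + P(X=6)
= 432/3125 + 576/15625 + 64/15625
= 112/625

112/625
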